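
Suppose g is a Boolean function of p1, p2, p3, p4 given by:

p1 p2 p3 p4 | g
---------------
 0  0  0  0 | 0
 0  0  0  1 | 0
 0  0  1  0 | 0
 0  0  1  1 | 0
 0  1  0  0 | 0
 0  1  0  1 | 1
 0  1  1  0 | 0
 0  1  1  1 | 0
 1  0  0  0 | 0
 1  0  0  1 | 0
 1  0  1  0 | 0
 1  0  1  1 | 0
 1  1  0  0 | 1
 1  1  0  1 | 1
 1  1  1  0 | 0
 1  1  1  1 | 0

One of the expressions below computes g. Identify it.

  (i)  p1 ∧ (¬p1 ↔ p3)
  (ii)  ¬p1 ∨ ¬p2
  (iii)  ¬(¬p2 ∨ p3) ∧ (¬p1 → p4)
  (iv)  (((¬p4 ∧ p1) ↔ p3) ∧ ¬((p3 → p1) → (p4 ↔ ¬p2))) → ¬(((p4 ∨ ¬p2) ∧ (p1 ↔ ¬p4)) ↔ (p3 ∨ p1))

(i) disagrees with g on (0,1,0,1) (formula → 0, table → 1); rule it out.
(ii) disagrees with g on (0,0,0,0) (formula → 1, table → 0); rule it out.
(iv) disagrees with g on (0,0,0,1) (formula → 1, table → 0); rule it out.
(iii) is the remaining candidate, and it agrees with g on all 16 inputs.

iii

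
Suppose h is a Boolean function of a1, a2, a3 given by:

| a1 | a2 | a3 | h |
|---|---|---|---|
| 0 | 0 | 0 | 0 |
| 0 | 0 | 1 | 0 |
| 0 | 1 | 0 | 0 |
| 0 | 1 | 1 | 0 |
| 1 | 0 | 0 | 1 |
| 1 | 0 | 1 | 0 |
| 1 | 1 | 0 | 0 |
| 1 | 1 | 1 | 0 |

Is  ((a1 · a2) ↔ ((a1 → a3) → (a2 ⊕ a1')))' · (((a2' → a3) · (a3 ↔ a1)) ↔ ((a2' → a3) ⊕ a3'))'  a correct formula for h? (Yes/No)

No

Test each input against both h and the formula:
  a1=0, a2=0, a3=0: formula gives 1, but h = 0 ✗
Row (0,0,0) is a counterexample, so the formula is not equivalent to h.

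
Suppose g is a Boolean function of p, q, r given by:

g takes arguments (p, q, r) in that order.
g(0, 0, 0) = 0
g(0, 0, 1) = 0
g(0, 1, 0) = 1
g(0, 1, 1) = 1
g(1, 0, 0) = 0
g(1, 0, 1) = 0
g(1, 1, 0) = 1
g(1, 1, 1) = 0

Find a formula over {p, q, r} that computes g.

g(p, q, r) = (((NOT p AND q) AND NOT r) OR ((NOT p AND q) AND r)) OR ((p AND q) AND NOT r)

The 1-rows are (0,1,0), (0,1,1), (1,1,0). Each contributes one minterm — ¬p·q·¬r; ¬p·q·r; p·q·¬r — and their disjunction is a sum-of-products form of g.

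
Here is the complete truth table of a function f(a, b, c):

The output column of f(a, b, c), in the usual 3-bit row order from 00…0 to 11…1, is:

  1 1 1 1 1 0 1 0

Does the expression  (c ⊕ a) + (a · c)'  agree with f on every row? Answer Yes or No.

Yes

Check the formula against f row by row:
  a=0, b=0, c=0: formula gives 1, f = 1 ✓
  a=0, b=0, c=1: formula gives 1, f = 1 ✓
  a=0, b=1, c=0: formula gives 1, f = 1 ✓
  a=0, b=1, c=1: formula gives 1, f = 1 ✓
  a=1, b=0, c=0: formula gives 1, f = 1 ✓
  …and likewise for the remaining 3 rows.
All 8 rows match — the expression computes f exactly.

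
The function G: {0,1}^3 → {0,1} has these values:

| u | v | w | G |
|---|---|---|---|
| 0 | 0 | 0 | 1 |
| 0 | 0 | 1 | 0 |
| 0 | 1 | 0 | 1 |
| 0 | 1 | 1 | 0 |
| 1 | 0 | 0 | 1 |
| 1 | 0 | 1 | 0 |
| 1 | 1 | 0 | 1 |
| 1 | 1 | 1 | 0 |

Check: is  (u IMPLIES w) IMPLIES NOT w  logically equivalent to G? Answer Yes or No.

Check the formula against G row by row:
  u=0, v=0, w=0: formula gives 1, G = 1 ✓
  u=0, v=0, w=1: formula gives 0, G = 0 ✓
  u=0, v=1, w=0: formula gives 1, G = 1 ✓
  u=0, v=1, w=1: formula gives 0, G = 0 ✓
  u=1, v=0, w=0: formula gives 1, G = 1 ✓
  … (the remaining 3 rows also agree.)
All 8 rows match — the expression computes G exactly.

Yes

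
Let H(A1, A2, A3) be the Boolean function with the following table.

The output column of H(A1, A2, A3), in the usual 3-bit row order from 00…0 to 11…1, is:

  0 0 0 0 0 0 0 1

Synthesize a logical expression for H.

The output is 1 only when every input is 1 — the AND of all inputs.

H(A1, A2, A3) = (A1 AND A2) AND A3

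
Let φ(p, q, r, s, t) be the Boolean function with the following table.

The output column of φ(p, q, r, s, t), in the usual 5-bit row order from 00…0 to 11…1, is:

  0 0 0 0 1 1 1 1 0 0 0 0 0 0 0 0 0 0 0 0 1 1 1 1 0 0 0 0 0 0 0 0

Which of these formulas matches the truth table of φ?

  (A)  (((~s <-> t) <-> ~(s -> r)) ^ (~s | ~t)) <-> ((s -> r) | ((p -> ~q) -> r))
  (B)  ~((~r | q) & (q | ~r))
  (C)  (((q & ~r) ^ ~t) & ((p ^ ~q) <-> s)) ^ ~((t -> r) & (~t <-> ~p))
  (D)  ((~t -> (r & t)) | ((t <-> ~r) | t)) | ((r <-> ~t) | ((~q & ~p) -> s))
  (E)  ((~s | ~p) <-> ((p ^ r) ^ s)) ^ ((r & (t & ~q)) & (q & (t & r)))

(A) fails at (0,0,0,0,1): the formula yields 1, φ is 0.
(C) fails at (0,0,0,0,1): the formula yields 1, φ is 0.
(D) fails at (0,0,0,0,1): the formula yields 1, φ is 0.
(E) fails at (0,0,0,1,0): the formula yields 1, φ is 0.
(B) is the remaining candidate, and it agrees with φ on all 32 inputs.

B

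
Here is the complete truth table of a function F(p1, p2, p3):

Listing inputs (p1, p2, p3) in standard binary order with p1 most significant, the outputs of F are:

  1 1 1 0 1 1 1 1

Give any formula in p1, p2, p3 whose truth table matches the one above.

Only row (0,1,1) gives 0. So F is 1 everywhere except there — the complement of the minterm ¬p1·p2·p3.

F(p1, p2, p3) = not ((not p1 and p2) and p3)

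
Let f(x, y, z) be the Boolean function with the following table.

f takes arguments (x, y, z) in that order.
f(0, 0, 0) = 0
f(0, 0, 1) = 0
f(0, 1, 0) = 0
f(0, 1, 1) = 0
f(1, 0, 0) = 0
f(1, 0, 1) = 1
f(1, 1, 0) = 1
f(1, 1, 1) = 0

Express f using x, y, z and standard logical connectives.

f=1 on 2 inputs: (1,0,1), (1,1,0). Reading each as a conjunction of literals (x·¬y·z, x·y·¬z) and taking the OR gives the canonical DNF.

f(x, y, z) = ((x ∧ ¬y) ∧ z) ∨ ((x ∧ y) ∧ ¬z)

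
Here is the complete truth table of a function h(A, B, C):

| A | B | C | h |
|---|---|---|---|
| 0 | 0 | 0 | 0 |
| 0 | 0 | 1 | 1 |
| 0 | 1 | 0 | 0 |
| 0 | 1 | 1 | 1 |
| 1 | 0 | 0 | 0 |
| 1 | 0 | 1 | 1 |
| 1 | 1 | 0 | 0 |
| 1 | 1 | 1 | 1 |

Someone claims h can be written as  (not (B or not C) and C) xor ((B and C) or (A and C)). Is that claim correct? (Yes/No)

Evaluate (not (B or not C) and C) xor ((B and C) or (A and C)) on each row and compare to h:
  A=0, B=0, C=0: formula gives 0, h = 0 ✓
  A=0, B=0, C=1: formula gives 1, h = 1 ✓
  A=0, B=1, C=0: formula gives 0, h = 0 ✓
  A=0, B=1, C=1: formula gives 1, h = 1 ✓
  A=1, B=0, C=0: formula gives 0, h = 0 ✓
  A=1, B=0, C=1: formula gives 0, but h = 1 ✗
A single disagreement suffices: at (1,0,1) they differ, so the formula does not compute h.

No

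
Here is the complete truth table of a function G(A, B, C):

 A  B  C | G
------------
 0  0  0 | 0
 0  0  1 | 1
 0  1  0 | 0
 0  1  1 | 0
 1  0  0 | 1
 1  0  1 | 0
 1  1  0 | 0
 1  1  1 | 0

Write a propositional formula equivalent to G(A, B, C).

G(A, B, C) = ((¬A ∧ ¬B) ∧ C) ∨ ((A ∧ ¬B) ∧ ¬C)

G=1 on 2 inputs: (0,0,1), (1,0,0). Reading each as a conjunction of literals (¬A·¬B·C, A·¬B·¬C) and taking the OR gives the canonical DNF.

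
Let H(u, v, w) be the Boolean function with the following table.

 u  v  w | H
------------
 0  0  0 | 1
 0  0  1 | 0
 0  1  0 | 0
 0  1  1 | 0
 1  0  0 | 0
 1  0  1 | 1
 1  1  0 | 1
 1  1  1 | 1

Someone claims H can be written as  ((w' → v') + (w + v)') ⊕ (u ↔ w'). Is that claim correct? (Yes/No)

Yes

Test each input against both H and the formula:
  u=0, v=0, w=0: formula gives 1, H = 1 ✓
  u=0, v=0, w=1: formula gives 0, H = 0 ✓
  u=0, v=1, w=0: formula gives 0, H = 0 ✓
  u=0, v=1, w=1: formula gives 0, H = 0 ✓
  u=1, v=0, w=0: formula gives 0, H = 0 ✓
  …and likewise for the remaining 3 rows.
No disagreement on any input; they are logically equivalent.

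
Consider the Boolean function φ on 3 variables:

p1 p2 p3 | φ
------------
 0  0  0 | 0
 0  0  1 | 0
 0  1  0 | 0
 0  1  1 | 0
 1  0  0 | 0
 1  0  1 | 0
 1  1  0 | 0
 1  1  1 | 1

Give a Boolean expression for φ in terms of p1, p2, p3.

The output is 1 only when every input is 1 — the AND of all inputs.

φ(p1, p2, p3) = (p1 & p2) & p3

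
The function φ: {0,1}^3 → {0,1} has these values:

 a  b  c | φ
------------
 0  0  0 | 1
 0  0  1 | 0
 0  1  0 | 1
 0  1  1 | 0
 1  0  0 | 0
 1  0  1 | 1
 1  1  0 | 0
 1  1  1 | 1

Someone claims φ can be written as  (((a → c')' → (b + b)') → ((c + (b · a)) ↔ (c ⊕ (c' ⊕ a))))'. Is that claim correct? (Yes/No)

Evaluate (((a → c')' → (b + b)') → ((c + (b · a)) ↔ (c ⊕ (c' ⊕ a))))' on each row and compare to φ:
  a=0, b=0, c=0: formula gives 1, φ = 1 ✓
  a=0, b=0, c=1: formula gives 0, φ = 0 ✓
  a=0, b=1, c=0: formula gives 1, φ = 1 ✓
  a=0, b=1, c=1: formula gives 0, φ = 0 ✓
  a=1, b=0, c=0: formula gives 0, φ = 0 ✓
  …
  a=1, b=1, c=0: formula gives 1, but φ = 0 ✗
Row (1,1,0) is a counterexample, so the formula is not equivalent to φ.

No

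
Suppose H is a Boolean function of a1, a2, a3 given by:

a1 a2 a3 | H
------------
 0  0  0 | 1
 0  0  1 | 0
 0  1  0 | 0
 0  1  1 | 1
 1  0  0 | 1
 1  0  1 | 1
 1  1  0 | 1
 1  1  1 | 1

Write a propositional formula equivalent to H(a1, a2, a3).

H(a1, a2, a3) = ¬(((¬a1 ∧ ¬a2) ∧ a3) ∨ ((¬a1 ∧ a2) ∧ ¬a3))

The 0-rows are (0,0,1), (0,1,0). Take each as a conjunction (¬a1·¬a2·a3, ¬a1·a2·¬a3), form their disjunction, and complement — that gives a formula that is 1 everywhere H is.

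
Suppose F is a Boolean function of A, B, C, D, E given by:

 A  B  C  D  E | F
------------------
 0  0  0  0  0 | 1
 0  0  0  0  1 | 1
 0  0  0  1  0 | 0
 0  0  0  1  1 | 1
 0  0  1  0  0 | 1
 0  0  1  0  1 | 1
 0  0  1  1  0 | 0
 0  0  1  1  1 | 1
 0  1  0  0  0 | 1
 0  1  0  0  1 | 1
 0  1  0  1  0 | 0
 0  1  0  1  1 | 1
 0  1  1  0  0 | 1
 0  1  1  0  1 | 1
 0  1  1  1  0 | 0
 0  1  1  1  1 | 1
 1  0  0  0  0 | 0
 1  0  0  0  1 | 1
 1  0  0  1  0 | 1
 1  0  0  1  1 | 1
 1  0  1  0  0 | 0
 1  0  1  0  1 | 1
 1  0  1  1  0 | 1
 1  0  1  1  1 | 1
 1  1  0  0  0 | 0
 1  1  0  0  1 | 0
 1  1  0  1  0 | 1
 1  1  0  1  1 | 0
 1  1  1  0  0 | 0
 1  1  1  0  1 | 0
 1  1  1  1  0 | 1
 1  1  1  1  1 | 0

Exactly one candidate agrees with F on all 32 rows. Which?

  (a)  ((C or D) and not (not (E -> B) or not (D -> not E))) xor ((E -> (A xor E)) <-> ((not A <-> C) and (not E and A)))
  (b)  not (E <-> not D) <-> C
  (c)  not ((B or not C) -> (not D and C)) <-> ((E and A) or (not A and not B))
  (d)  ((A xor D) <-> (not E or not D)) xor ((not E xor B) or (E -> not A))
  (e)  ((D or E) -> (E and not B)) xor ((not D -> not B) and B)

(a) fails at (0,0,0,0,0): the formula yields 0, F is 1.
(b) fails at (0,0,0,0,0): the formula yields 0, F is 1.
(c) fails at (0,0,0,1,0): the formula yields 1, F is 0.
(e) fails at (0,1,0,0,1): the formula yields 0, F is 1.
That leaves (d). Evaluating it on every row reproduces the table of F exactly.

d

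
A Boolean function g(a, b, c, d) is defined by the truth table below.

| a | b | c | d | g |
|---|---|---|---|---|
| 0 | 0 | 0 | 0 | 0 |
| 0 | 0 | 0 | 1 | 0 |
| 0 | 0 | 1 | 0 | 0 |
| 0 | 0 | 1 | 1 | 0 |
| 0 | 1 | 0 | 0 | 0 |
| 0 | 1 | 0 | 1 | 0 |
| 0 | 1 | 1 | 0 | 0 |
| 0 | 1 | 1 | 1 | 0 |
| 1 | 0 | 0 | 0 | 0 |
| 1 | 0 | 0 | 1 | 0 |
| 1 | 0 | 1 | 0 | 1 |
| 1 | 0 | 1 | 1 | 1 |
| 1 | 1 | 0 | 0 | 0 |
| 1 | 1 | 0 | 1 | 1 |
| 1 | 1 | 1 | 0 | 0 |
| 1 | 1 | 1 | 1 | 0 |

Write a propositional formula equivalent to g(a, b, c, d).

g=1 on 3 inputs: (1,0,1,0), (1,0,1,1), (1,1,0,1). Reading each as a conjunction of literals (a·¬b·c·¬d, a·¬b·c·d, a·b·¬c·d) and taking the OR gives the canonical DNF.

g(a, b, c, d) = ((((a & ~b) & c) & ~d) | (((a & ~b) & c) & d)) | (((a & b) & ~c) & d)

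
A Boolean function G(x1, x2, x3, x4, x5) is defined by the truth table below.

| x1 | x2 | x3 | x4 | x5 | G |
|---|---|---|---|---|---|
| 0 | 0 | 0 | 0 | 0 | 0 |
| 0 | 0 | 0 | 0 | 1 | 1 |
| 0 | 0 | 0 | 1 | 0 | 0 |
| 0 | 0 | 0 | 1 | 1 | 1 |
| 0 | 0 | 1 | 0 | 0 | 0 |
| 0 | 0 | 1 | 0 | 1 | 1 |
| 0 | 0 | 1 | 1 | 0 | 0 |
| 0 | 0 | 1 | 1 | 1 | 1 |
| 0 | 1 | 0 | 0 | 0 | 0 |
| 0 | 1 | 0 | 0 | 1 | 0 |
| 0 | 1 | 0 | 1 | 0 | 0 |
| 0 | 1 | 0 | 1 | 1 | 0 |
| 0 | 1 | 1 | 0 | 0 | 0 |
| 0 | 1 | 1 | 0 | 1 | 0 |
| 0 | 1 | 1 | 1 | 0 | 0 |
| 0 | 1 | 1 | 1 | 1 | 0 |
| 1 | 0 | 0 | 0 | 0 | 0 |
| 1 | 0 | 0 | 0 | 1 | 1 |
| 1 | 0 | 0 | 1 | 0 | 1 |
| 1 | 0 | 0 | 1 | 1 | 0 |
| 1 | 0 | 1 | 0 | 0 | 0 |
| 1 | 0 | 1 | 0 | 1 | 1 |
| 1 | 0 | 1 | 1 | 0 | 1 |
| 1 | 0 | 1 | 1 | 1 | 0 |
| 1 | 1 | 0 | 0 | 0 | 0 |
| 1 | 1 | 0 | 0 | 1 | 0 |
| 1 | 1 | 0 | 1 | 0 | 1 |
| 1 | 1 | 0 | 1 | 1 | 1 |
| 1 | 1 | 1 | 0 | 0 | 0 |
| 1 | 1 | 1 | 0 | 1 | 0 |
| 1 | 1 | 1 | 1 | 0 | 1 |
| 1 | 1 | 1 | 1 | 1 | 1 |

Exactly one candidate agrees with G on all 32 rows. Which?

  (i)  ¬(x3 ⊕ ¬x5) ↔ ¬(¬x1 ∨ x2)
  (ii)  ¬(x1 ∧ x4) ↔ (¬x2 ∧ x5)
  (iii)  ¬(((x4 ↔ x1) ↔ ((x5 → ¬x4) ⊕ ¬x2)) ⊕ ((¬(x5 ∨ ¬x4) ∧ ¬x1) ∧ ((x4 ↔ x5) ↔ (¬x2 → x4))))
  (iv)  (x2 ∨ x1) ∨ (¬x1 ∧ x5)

(i) fails at (0,0,0,0,0): the formula yields 1, G is 0.
(iii) fails at (0,0,0,0,0): the formula yields 1, G is 0.
(iv) fails at (0,1,0,0,0): the formula yields 1, G is 0.
That leaves (ii). Evaluating it on every row reproduces the table of G exactly.

ii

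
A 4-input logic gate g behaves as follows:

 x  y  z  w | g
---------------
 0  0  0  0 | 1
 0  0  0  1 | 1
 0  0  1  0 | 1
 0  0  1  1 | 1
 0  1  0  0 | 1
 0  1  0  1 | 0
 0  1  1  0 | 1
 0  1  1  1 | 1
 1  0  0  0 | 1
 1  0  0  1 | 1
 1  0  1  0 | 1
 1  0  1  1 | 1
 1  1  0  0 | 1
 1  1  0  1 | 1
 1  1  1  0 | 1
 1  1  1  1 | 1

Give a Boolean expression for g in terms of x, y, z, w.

g is 0 on exactly one input, (0,1,0,1), whose minterm is ¬x·y·¬z·w. So g is the negation of that single conjunction.

g(x, y, z, w) = not (((not x and y) and not z) and w)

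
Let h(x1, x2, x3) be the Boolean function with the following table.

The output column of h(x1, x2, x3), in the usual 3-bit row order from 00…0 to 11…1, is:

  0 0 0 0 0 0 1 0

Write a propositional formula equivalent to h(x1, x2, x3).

h is 1 on exactly one input, (1,1,0), whose minterm is x1·x2·¬x3. So h is just that conjunction.

h(x1, x2, x3) = (x1 ∧ x2) ∧ ¬x3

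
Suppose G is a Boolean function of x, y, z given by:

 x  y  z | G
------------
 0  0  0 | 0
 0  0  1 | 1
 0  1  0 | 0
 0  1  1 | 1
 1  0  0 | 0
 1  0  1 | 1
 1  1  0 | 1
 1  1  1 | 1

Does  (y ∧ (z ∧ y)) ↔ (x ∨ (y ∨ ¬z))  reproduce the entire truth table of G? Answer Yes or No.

Evaluate (y ∧ (z ∧ y)) ↔ (x ∨ (y ∨ ¬z)) on each row and compare to G:
  x=0, y=0, z=0: formula gives 0, G = 0 ✓
  x=0, y=0, z=1: formula gives 1, G = 1 ✓
  x=0, y=1, z=0: formula gives 0, G = 0 ✓
  x=0, y=1, z=1: formula gives 1, G = 1 ✓
  x=1, y=0, z=0: formula gives 0, G = 0 ✓
  x=1, y=0, z=1: formula gives 0, but G = 1 ✗
Row (1,0,1) is a counterexample, so the formula is not equivalent to G.

No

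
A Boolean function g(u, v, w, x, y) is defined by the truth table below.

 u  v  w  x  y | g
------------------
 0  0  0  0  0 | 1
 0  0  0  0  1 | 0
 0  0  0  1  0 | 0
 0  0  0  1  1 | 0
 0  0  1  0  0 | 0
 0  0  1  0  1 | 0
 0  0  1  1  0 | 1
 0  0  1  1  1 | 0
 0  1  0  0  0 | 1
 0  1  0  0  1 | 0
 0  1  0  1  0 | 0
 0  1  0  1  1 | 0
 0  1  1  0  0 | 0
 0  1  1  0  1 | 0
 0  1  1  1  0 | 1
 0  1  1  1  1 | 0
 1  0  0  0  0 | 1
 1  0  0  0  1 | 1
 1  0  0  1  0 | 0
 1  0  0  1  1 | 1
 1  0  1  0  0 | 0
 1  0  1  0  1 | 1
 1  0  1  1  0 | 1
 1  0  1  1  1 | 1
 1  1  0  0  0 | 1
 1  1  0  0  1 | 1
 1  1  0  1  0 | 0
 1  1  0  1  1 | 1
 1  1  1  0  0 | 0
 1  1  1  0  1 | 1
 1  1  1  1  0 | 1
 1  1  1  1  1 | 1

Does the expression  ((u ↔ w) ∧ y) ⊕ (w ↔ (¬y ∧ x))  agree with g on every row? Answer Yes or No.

Test each input against both g and the formula:
  u=0, v=0, w=0, x=0, y=0: formula gives 1, g = 1 ✓
  u=0, v=0, w=0, x=0, y=1: formula gives 0, g = 0 ✓
  u=0, v=0, w=0, x=1, y=0: formula gives 0, g = 0 ✓
  u=0, v=0, w=0, x=1, y=1: formula gives 0, g = 0 ✓
  …and likewise for the remaining 28 rows.
No disagreement on any input; they are logically equivalent.

Yes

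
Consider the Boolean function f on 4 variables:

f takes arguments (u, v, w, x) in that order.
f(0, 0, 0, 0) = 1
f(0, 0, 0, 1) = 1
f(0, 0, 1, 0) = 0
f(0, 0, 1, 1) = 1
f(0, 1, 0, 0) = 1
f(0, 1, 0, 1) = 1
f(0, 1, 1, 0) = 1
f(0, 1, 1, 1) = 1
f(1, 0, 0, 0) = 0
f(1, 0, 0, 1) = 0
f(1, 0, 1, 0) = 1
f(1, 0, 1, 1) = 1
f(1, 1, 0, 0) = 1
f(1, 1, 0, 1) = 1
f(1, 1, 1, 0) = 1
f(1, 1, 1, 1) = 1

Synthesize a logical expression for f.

f is 0 on only 3 rows — (0,0,1,0), (1,0,0,0), (1,0,0,1). Writing each as a minterm (¬u·¬v·w·¬x, u·¬v·¬w·¬x, u·¬v·¬w·x) and OR-ing them characterizes exactly where f=0, so f is the negation of that disjunction.

f(u, v, w, x) = not (((((not u and not v) and w) and not x) or (((u and not v) and not w) and not x)) or (((u and not v) and not w) and x))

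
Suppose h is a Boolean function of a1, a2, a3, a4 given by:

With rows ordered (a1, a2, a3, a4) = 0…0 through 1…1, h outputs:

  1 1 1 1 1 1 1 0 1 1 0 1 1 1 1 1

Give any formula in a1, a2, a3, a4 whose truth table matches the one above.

h(a1, a2, a3, a4) = not ((((not a1 and a2) and a3) and a4) or (((a1 and not a2) and a3) and not a4))

There are just 2 zero rows: (0,1,1,1), (1,0,1,0). Their minterms are ¬a1·a2·a3·a4, a1·¬a2·a3·¬a4; the OR of those covers precisely the 0-outputs, and negating it yields h.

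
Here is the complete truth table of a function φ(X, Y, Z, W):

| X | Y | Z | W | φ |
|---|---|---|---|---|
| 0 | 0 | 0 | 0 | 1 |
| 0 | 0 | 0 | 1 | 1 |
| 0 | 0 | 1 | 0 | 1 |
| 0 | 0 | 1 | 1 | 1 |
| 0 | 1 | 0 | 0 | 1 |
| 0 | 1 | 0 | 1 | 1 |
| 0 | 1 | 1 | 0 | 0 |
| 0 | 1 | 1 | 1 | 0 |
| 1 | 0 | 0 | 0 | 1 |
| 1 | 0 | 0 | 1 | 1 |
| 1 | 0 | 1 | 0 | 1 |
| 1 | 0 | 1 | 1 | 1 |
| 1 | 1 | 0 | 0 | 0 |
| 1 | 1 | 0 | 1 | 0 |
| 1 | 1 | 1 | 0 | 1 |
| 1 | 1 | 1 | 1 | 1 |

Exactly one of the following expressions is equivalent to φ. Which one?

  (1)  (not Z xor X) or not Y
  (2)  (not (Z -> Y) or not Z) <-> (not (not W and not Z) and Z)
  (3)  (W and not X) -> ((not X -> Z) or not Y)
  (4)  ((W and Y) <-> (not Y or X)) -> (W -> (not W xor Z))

1

(2) fails at (0,0,0,0): the formula yields 0, φ is 1.
(3) fails at (0,1,0,1): the formula yields 0, φ is 1.
(4) fails at (0,1,1,0): the formula yields 1, φ is 0.
That leaves (1). Evaluating it on every row reproduces the table of φ exactly.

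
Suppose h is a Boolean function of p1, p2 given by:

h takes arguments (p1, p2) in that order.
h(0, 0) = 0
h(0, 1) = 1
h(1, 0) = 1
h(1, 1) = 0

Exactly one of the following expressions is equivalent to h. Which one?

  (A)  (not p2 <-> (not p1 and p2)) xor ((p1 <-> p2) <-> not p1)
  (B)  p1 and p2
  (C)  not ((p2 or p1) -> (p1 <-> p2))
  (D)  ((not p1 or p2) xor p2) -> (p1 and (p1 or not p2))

C

(A) fails at (0,0): the formula yields 1, h is 0.
(B) fails at (0,1): the formula yields 0, h is 1.
(D) fails at (1,1): the formula yields 1, h is 0.
Only (C) survives; checking it on all 4 rows confirms it matches h.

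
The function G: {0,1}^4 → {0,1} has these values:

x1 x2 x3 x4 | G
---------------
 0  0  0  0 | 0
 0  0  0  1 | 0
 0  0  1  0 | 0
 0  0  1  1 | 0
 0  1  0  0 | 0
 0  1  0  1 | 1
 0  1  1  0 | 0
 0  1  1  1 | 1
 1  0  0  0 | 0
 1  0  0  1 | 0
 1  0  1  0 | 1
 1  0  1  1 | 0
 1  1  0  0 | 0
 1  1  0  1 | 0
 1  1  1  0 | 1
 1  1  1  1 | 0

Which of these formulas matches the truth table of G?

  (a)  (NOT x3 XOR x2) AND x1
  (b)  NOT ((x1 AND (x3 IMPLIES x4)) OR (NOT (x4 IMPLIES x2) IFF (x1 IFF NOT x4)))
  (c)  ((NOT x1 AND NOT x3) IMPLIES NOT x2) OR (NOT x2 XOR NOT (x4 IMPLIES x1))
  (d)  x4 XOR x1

(a): at (0,1,0,1) it gives 0, but G = 1 — eliminated.
(c): at (0,0,0,0) it gives 1, but G = 0 — eliminated.
(d): at (0,0,0,1) it gives 1, but G = 0 — eliminated.
Only (b) survives; checking it on all 16 rows confirms it matches G.

b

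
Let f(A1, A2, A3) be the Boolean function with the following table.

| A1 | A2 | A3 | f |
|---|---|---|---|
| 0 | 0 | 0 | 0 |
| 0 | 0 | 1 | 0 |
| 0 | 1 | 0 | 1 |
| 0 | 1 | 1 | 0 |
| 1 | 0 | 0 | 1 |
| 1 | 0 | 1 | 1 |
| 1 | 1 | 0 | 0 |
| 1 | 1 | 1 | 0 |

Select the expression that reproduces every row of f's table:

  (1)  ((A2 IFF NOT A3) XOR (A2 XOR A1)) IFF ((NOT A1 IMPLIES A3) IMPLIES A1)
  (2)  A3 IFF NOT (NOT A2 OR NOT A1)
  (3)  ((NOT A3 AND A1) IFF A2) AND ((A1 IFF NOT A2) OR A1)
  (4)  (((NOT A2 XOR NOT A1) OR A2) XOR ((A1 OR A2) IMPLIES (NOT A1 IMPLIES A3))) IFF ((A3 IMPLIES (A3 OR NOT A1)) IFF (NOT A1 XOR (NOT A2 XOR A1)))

4

(1) fails at (0,1,0): the formula yields 0, f is 1.
(2) fails at (0,0,0): the formula yields 1, f is 0.
(3) fails at (0,1,0): the formula yields 0, f is 1.
Only (4) survives; checking it on all 8 rows confirms it matches f.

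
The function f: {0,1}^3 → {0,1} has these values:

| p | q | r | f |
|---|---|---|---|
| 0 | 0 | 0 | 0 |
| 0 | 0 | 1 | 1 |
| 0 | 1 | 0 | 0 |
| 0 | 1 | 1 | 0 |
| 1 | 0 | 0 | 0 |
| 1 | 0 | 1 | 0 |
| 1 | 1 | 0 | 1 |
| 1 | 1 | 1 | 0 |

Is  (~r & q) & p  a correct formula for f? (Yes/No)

No

Evaluate (~r & q) & p on each row and compare to f:
  p=0, q=0, r=0: formula gives 0, f = 0 ✓
  p=0, q=0, r=1: formula gives 0, but f = 1 ✗
A single disagreement suffices: at (0,0,1) they differ, so the formula does not compute f.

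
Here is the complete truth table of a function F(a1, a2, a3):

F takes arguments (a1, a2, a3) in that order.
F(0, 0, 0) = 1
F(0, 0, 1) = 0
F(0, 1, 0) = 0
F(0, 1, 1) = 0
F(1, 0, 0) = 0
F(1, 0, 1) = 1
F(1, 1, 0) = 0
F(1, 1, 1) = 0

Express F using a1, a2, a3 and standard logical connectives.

The 1-rows are (0,0,0), (1,0,1). Each contributes one minterm — ¬a1·¬a2·¬a3; a1·¬a2·a3 — and their disjunction is a sum-of-products form of F.

F(a1, a2, a3) = ((¬a1 ∧ ¬a2) ∧ ¬a3) ∨ ((a1 ∧ ¬a2) ∧ a3)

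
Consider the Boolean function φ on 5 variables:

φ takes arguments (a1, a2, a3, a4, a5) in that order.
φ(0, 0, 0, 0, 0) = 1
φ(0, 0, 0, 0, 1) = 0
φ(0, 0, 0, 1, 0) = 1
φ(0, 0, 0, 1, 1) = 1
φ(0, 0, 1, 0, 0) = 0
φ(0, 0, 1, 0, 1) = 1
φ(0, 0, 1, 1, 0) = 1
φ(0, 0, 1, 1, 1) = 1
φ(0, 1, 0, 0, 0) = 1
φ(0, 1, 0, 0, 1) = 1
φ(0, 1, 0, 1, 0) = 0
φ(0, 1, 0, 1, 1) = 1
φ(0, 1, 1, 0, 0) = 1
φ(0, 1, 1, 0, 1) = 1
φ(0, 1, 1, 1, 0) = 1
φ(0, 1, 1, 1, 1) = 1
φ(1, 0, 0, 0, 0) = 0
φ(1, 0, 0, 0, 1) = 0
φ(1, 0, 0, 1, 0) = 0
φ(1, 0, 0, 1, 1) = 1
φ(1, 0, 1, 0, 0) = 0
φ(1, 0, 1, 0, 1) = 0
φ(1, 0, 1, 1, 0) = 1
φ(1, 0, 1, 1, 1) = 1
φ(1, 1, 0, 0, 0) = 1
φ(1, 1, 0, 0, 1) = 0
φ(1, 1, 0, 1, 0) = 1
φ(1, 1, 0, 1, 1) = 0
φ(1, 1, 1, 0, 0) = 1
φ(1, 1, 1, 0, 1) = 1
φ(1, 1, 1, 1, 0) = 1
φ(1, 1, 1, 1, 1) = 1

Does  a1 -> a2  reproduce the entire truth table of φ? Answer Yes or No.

No

Check the formula against φ row by row:
  a1=0, a2=0, a3=0, a4=0, a5=0: formula gives 1, φ = 1 ✓
  a1=0, a2=0, a3=0, a4=0, a5=1: formula gives 1, but φ = 0 ✗
Row (0,0,0,0,1) is a counterexample, so the formula is not equivalent to φ.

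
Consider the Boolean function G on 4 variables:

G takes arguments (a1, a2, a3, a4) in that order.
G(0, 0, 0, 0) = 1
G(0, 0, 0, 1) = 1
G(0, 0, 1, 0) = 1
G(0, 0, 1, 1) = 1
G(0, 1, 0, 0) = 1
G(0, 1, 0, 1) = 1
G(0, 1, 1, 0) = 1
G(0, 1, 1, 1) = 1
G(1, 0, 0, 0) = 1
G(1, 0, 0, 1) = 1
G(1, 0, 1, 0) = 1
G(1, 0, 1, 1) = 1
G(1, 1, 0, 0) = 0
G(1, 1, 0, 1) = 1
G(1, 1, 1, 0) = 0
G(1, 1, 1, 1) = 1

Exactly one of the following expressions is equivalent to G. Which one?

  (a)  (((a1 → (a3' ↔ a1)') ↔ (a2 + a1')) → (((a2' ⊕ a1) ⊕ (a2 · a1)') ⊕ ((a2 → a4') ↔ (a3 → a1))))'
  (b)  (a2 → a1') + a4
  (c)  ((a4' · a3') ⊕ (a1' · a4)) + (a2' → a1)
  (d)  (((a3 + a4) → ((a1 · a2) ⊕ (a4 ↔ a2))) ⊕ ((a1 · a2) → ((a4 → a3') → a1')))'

(a): at (0,0,0,0) it gives 0, but G = 1 — eliminated.
(c): at (0,0,1,0) it gives 0, but G = 1 — eliminated.
(d): at (0,0,0,1) it gives 0, but G = 1 — eliminated.
(b) is the remaining candidate, and it agrees with G on all 16 inputs.

b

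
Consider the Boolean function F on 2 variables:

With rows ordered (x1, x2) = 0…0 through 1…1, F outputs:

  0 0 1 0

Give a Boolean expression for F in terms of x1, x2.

F(x1, x2) = x1 AND NOT x2

F is 1 on exactly one input, (1,0), whose minterm is x1·¬x2. So F is just that conjunction.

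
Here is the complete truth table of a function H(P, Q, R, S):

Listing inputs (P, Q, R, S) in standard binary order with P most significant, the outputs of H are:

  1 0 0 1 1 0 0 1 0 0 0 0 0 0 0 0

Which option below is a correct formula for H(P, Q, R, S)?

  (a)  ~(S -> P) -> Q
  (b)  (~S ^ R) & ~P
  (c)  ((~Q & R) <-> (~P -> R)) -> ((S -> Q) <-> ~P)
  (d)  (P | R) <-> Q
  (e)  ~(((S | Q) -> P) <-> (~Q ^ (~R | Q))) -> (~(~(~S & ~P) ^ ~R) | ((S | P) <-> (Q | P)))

b

(a) disagrees with H on (0,0,1,0) (formula → 1, table → 0); rule it out.
(c) disagrees with H on (0,0,1,0) (formula → 1, table → 0); rule it out.
(d) disagrees with H on (0,0,0,1) (formula → 1, table → 0); rule it out.
(e) disagrees with H on (0,0,0,1) (formula → 1, table → 0); rule it out.
(b) is the remaining candidate, and it agrees with H on all 16 inputs.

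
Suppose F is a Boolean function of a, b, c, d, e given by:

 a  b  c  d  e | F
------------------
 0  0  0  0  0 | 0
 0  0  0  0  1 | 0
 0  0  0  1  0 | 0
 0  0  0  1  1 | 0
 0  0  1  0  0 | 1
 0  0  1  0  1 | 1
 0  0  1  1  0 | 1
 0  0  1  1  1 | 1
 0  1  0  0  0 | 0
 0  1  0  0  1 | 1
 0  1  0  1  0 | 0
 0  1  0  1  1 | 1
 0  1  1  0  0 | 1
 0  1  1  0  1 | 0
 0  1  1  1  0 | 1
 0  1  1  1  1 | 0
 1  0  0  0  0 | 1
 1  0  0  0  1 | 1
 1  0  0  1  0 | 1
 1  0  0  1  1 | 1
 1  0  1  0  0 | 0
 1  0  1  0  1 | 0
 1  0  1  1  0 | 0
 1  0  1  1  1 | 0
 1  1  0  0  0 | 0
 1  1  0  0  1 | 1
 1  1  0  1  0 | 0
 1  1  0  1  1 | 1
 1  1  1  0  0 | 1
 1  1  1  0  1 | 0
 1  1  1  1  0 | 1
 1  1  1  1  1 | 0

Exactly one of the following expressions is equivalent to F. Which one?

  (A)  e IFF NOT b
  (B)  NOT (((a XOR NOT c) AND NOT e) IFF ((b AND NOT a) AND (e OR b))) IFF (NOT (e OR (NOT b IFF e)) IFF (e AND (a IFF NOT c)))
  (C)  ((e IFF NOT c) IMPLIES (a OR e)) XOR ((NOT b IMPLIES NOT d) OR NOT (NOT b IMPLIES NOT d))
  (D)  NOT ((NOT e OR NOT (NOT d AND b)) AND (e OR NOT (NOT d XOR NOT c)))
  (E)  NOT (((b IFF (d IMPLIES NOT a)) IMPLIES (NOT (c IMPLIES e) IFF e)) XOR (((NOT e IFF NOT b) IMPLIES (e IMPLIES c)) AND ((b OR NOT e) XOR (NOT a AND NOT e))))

(A) disagrees with F on (0,0,0,0,1) (formula → 1, table → 0); rule it out.
(C) disagrees with F on (0,0,1,0,1) (formula → 0, table → 1); rule it out.
(D) disagrees with F on (0,0,0,1,0) (formula → 1, table → 0); rule it out.
(E) disagrees with F on (0,0,1,0,0) (formula → 0, table → 1); rule it out.
That leaves (B). Evaluating it on every row reproduces the table of F exactly.

B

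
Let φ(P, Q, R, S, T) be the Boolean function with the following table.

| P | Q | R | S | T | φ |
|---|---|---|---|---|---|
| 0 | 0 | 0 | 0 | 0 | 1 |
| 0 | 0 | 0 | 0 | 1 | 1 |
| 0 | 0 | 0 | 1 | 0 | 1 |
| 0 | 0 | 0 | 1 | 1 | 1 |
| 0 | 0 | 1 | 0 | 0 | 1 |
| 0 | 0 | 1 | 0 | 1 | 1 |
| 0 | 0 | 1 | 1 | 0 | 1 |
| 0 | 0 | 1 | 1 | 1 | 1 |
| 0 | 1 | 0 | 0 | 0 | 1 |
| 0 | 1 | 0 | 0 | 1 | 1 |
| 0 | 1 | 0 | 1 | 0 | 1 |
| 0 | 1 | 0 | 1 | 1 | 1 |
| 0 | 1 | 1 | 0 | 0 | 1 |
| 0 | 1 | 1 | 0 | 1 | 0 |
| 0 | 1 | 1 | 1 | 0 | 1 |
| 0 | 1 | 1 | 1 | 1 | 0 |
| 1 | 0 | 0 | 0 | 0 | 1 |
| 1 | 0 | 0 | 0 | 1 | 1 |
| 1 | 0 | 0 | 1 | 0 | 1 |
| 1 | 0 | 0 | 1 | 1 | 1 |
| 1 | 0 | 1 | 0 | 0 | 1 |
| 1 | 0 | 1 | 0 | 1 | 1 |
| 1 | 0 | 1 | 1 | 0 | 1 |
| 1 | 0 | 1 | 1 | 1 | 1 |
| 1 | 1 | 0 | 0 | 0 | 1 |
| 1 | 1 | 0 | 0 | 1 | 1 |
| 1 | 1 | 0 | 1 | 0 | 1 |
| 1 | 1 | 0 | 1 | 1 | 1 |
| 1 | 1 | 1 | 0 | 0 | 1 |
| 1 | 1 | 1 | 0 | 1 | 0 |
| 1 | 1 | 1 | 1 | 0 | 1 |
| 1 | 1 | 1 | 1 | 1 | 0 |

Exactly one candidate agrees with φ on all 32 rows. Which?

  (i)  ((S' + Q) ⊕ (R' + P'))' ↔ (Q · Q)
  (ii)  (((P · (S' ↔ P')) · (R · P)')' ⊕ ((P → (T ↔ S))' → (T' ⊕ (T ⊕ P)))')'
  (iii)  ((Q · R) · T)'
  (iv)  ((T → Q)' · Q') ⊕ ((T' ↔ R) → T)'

(i) disagrees with φ on (0,0,0,0,0) (formula → 0, table → 1); rule it out.
(ii) disagrees with φ on (0,0,0,0,0) (formula → 0, table → 1); rule it out.
(iv) disagrees with φ on (0,0,0,0,0) (formula → 0, table → 1); rule it out.
Only (iii) survives; checking it on all 32 rows confirms it matches φ.

iii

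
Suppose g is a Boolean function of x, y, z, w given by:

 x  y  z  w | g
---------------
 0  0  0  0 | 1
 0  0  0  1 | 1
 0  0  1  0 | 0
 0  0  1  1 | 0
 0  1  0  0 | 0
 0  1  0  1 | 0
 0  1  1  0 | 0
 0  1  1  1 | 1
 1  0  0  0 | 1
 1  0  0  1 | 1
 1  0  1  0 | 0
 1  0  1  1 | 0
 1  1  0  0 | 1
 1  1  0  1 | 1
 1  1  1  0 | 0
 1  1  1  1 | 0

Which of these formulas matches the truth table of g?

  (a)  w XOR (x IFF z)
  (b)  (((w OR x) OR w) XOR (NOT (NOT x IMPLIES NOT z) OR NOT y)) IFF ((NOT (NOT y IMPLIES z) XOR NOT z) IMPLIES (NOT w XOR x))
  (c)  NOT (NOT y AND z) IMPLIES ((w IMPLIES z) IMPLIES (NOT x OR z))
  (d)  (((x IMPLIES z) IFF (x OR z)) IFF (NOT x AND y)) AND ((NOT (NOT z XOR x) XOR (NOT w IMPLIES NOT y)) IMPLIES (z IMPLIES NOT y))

d

(a): at (0,0,0,1) it gives 0, but g = 1 — eliminated.
(b): at (0,0,0,1) it gives 0, but g = 1 — eliminated.
(c): at (0,0,1,0) it gives 1, but g = 0 — eliminated.
That leaves (d). Evaluating it on every row reproduces the table of g exactly.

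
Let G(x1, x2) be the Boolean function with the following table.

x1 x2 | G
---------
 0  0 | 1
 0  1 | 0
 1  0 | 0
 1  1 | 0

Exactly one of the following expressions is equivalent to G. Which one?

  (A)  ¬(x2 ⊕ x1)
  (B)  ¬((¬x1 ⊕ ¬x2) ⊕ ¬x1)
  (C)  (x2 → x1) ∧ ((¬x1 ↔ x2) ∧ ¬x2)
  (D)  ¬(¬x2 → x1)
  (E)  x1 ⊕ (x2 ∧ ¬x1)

D

(A): at (1,1) it gives 1, but G = 0 — eliminated.
(B): at (0,0) it gives 0, but G = 1 — eliminated.
(C): at (0,0) it gives 0, but G = 1 — eliminated.
(E): at (0,0) it gives 0, but G = 1 — eliminated.
That leaves (D). Evaluating it on every row reproduces the table of G exactly.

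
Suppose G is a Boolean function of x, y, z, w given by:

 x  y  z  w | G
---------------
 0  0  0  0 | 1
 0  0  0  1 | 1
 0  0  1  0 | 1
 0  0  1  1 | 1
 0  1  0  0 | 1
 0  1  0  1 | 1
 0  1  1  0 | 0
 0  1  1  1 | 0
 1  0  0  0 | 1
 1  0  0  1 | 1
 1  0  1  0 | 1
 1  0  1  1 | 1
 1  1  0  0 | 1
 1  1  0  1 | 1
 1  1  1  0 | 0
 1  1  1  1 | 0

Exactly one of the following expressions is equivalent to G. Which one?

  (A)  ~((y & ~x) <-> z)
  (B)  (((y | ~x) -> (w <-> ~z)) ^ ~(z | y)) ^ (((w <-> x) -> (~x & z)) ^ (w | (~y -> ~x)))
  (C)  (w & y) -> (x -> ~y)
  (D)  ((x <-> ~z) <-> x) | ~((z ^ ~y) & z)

D

(A) disagrees with G on (0,0,0,0) (formula → 0, table → 1); rule it out.
(B) disagrees with G on (0,0,0,0) (formula → 0, table → 1); rule it out.
(C) disagrees with G on (0,1,1,0) (formula → 1, table → 0); rule it out.
That leaves (D). Evaluating it on every row reproduces the table of G exactly.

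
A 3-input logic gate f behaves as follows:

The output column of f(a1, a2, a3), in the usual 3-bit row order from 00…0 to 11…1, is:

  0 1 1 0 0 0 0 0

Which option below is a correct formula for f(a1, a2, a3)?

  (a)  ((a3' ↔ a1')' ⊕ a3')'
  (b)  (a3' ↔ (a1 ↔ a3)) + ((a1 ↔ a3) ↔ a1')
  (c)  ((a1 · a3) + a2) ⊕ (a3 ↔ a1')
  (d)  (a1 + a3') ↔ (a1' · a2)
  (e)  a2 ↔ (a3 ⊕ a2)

(a): at (0,0,1) it gives 0, but f = 1 — eliminated.
(b): at (0,0,0) it gives 1, but f = 0 — eliminated.
(c): at (1,0,0) it gives 1, but f = 0 — eliminated.
(e): at (0,0,0) it gives 1, but f = 0 — eliminated.
Only (d) survives; checking it on all 8 rows confirms it matches f.

d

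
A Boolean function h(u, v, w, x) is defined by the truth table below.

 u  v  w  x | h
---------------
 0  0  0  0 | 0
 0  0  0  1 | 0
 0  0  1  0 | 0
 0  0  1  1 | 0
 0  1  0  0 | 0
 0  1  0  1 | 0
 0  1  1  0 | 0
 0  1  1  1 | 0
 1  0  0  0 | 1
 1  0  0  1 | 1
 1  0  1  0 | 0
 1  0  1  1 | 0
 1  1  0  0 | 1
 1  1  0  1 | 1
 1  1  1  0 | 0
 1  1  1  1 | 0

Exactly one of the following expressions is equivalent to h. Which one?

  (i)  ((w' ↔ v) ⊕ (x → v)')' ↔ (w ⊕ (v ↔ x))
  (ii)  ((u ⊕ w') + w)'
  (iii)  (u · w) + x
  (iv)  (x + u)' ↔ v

ii

(i) disagrees with h on (0,0,0,0) (formula → 1, table → 0); rule it out.
(iii) disagrees with h on (0,0,0,1) (formula → 1, table → 0); rule it out.
(iv) disagrees with h on (0,0,0,1) (formula → 1, table → 0); rule it out.
(ii) is the remaining candidate, and it agrees with h on all 16 inputs.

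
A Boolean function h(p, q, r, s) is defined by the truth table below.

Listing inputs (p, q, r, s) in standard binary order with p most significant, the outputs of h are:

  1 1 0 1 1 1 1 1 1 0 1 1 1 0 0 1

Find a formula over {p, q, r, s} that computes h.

The 0-rows are (0,0,1,0), (1,0,0,1), (1,1,0,1), (1,1,1,0). Take each as a conjunction (¬p·¬q·r·¬s, p·¬q·¬r·s, p·q·¬r·s, p·q·r·¬s), form their disjunction, and complement — that gives a formula that is 1 everywhere h is.

h(p, q, r, s) = NOT ((((((NOT p AND NOT q) AND r) AND NOT s) OR (((p AND NOT q) AND NOT r) AND s)) OR (((p AND q) AND NOT r) AND s)) OR (((p AND q) AND r) AND NOT s))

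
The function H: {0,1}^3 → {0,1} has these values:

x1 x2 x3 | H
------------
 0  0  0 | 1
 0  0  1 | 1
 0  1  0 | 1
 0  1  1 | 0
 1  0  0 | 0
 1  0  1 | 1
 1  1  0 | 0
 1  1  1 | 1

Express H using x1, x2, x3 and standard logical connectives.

There are just 3 zero rows: (0,1,1), (1,0,0), (1,1,0). Their minterms are ¬x1·x2·x3, x1·¬x2·¬x3, x1·x2·¬x3; the OR of those covers precisely the 0-outputs, and negating it yields H.

H(x1, x2, x3) = ((((x1' · x2) · x3) + ((x1 · x2') · x3')) + ((x1 · x2) · x3'))'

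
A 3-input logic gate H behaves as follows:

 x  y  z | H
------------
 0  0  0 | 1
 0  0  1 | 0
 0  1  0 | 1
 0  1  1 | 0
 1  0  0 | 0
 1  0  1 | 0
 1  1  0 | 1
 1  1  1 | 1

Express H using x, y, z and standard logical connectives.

H(x, y, z) = ((((¬x ∧ ¬y) ∧ ¬z) ∨ ((¬x ∧ y) ∧ ¬z)) ∨ ((x ∧ y) ∧ ¬z)) ∨ ((x ∧ y) ∧ z)

The 1-rows are (0,0,0), (0,1,0), (1,1,0), (1,1,1). Each contributes one minterm — ¬x·¬y·¬z; ¬x·y·¬z; x·y·¬z; x·y·z — and their disjunction is a sum-of-products form of H.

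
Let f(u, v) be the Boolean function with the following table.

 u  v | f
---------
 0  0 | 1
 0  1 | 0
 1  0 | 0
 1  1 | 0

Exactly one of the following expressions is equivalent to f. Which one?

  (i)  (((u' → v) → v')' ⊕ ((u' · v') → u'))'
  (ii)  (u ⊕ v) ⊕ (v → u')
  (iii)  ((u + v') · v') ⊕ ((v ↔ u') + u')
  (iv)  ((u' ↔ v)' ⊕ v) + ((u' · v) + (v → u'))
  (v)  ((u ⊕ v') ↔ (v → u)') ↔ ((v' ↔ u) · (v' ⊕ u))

(i): at (0,0) it gives 0, but f = 1 — eliminated.
(iii): at (0,0) it gives 0, but f = 1 — eliminated.
(iv): at (0,1) it gives 1, but f = 0 — eliminated.
(v): at (0,1) it gives 1, but f = 0 — eliminated.
That leaves (ii). Evaluating it on every row reproduces the table of f exactly.

ii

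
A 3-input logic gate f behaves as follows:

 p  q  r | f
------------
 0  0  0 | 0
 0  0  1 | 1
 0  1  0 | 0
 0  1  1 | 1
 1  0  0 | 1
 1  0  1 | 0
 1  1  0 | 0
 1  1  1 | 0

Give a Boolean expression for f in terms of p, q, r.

The 1-rows are (0,0,1), (0,1,1), (1,0,0). Each contributes one minterm — ¬p·¬q·r; ¬p·q·r; p·¬q·¬r — and their disjunction is a sum-of-products form of f.

f(p, q, r) = (((not p and not q) and r) or ((not p and q) and r)) or ((p and not q) and not r)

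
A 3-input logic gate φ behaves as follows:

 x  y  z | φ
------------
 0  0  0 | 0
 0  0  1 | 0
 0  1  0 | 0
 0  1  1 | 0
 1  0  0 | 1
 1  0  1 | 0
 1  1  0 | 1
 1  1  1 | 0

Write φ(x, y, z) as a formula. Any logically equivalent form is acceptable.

φ(x, y, z) = ((x AND NOT y) AND NOT z) OR ((x AND y) AND NOT z)

φ=1 on 2 inputs: (1,0,0), (1,1,0). Reading each as a conjunction of literals (x·¬y·¬z, x·y·¬z) and taking the OR gives the canonical DNF.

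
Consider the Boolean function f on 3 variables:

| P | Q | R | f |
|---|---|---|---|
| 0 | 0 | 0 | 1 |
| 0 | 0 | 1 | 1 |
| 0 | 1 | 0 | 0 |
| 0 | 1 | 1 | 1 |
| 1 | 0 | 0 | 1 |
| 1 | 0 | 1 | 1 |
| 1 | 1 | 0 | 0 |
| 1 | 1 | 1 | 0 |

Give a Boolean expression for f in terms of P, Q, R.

There are just 3 zero rows: (0,1,0), (1,1,0), (1,1,1). Their minterms are ¬P·Q·¬R, P·Q·¬R, P·Q·R; the OR of those covers precisely the 0-outputs, and negating it yields f.

f(P, Q, R) = ¬((((¬P ∧ Q) ∧ ¬R) ∨ ((P ∧ Q) ∧ ¬R)) ∨ ((P ∧ Q) ∧ R))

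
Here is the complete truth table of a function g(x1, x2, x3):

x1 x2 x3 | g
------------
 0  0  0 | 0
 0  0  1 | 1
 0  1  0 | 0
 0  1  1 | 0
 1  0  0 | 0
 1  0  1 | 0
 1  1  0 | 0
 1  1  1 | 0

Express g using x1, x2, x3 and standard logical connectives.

Only row (0,0,1) gives 1. That row's minterm ¬x1·¬x2·x3 is g directly.

g(x1, x2, x3) = (~x1 & ~x2) & x3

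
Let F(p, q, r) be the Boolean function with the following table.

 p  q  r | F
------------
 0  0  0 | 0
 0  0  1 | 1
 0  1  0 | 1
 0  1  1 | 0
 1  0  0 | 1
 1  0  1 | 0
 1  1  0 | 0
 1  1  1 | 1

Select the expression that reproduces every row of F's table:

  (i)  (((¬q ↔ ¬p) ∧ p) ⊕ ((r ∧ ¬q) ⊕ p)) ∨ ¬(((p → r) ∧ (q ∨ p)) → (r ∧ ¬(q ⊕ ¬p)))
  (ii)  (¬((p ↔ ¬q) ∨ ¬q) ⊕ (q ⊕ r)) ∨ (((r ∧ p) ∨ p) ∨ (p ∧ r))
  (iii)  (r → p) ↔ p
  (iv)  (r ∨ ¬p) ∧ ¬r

i

(ii) disagrees with F on (1,0,1) (formula → 1, table → 0); rule it out.
(iii) disagrees with F on (0,1,0) (formula → 0, table → 1); rule it out.
(iv) disagrees with F on (0,0,0) (formula → 1, table → 0); rule it out.
(i) is the remaining candidate, and it agrees with F on all 8 inputs.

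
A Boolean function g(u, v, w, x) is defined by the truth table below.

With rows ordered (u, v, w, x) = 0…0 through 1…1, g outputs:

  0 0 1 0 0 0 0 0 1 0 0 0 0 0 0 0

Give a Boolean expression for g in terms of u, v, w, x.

g(u, v, w, x) = (((~u & ~v) & w) & ~x) | (((u & ~v) & ~w) & ~x)

The 1-rows are (0,0,1,0), (1,0,0,0). Each contributes one minterm — ¬u·¬v·w·¬x; u·¬v·¬w·¬x — and their disjunction is a sum-of-products form of g.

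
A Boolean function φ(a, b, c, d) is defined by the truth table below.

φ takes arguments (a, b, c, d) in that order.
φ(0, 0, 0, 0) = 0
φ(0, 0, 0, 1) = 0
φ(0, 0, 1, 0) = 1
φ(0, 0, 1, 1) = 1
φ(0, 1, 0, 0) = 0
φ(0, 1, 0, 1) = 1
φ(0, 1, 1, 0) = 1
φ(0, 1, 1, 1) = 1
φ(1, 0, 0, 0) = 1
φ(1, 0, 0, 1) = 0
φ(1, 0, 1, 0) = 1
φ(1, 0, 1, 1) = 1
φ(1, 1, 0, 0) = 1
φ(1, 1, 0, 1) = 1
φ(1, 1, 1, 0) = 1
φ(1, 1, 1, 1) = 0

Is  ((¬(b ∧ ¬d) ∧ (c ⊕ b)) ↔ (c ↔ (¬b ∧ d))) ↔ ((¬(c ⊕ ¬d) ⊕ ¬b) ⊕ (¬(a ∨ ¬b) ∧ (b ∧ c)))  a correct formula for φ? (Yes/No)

No

Evaluate ((¬(b ∧ ¬d) ∧ (c ⊕ b)) ↔ (c ↔ (¬b ∧ d))) ↔ ((¬(c ⊕ ¬d) ⊕ ¬b) ⊕ (¬(a ∨ ¬b) ∧ (b ∧ c))) on each row and compare to φ:
  a=0, b=0, c=0, d=0: formula gives 0, φ = 0 ✓
  a=0, b=0, c=0, d=1: formula gives 0, φ = 0 ✓
  a=0, b=0, c=1, d=0: formula gives 1, φ = 1 ✓
  a=0, b=0, c=1, d=1: formula gives 1, φ = 1 ✓
  a=0, b=1, c=0, d=0: formula gives 1, but φ = 0 ✗
Since they disagree at (0,1,0,0), the expression is not a correct formula for φ.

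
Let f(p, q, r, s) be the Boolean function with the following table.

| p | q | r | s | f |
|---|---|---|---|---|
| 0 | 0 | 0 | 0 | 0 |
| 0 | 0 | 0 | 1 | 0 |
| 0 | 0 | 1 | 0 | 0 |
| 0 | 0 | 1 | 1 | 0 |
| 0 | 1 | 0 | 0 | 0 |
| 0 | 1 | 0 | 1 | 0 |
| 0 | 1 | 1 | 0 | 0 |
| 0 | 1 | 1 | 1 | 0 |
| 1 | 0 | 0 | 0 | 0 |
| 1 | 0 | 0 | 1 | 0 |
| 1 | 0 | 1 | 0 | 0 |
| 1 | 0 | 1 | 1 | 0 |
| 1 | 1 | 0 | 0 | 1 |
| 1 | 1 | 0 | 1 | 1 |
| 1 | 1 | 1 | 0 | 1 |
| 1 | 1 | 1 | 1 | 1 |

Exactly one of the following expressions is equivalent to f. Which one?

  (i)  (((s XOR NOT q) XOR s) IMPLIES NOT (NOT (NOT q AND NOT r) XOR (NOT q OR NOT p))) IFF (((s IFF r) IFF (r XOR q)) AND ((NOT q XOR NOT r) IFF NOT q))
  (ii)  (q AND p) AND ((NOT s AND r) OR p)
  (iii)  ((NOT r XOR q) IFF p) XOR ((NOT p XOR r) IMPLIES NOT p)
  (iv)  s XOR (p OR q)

ii

(i) fails at (0,0,0,0): the formula yields 1, f is 0.
(iii) fails at (0,0,0,0): the formula yields 1, f is 0.
(iv) fails at (0,0,0,1): the formula yields 1, f is 0.
Only (ii) survives; checking it on all 16 rows confirms it matches f.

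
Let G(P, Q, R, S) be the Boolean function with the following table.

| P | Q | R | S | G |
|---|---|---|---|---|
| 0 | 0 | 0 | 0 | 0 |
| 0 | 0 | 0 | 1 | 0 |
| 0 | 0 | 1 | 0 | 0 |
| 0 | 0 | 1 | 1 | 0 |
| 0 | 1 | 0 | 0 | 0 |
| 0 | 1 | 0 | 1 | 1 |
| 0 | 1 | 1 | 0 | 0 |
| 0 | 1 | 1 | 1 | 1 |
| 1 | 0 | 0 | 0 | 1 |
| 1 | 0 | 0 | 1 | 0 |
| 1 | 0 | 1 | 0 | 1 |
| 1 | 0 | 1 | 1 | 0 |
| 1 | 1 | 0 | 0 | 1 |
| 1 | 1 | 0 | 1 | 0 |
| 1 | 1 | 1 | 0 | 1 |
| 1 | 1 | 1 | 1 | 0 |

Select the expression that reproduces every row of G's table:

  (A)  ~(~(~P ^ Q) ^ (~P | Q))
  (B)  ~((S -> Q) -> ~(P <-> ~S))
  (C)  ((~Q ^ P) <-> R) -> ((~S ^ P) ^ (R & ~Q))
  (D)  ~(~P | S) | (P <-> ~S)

(A) fails at (0,1,0,0): the formula yields 1, G is 0.
(C) fails at (0,0,0,0): the formula yields 1, G is 0.
(D) fails at (0,0,0,1): the formula yields 1, G is 0.
Only (B) survives; checking it on all 16 rows confirms it matches G.

B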